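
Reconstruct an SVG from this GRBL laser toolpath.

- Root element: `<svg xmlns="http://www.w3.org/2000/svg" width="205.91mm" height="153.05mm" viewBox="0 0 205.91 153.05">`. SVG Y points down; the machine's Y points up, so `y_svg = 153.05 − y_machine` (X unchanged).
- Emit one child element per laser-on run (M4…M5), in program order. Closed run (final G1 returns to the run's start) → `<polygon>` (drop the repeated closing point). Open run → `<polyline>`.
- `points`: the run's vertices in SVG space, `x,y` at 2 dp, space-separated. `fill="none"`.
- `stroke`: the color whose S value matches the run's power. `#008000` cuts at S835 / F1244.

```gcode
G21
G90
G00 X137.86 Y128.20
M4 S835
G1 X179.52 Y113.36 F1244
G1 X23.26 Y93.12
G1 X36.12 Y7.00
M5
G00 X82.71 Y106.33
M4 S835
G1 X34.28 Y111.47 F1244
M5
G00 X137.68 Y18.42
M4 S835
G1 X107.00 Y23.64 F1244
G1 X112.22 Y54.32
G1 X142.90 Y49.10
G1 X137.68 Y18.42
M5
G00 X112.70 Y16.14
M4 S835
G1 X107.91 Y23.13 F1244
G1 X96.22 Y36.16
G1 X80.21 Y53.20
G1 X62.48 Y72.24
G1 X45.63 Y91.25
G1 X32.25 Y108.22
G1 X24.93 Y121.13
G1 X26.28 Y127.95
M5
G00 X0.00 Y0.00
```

<svg xmlns="http://www.w3.org/2000/svg" width="205.91mm" height="153.05mm" viewBox="0 0 205.91 153.05">
  <polyline points="137.86,24.85 179.52,39.69 23.26,59.93 36.12,146.05" fill="none" stroke="#008000"/>
  <polyline points="82.71,46.72 34.28,41.58" fill="none" stroke="#008000"/>
  <polygon points="137.68,134.63 107.00,129.41 112.22,98.73 142.90,103.95" fill="none" stroke="#008000"/>
  <polyline points="112.70,136.91 107.91,129.92 96.22,116.89 80.21,99.85 62.48,80.81 45.63,61.80 32.25,44.83 24.93,31.92 26.28,25.10" fill="none" stroke="#008000"/>
</svg>

Each laser-on run becomes one SVG element. Flip Y back into SVG space with y_svg = 153.05 − y_machine. Every run uses S835, so all elements get stroke `#008000` (cut).

Run 1: The run is open, so emit a `<polyline>` with points (Y-flipped): 137.86,24.85 179.52,39.69 23.26,59.93 36.12,146.05.

Run 2: The run is open, so emit a `<polyline>` with points (Y-flipped): 82.71,46.72 34.28,41.58.

Run 3: The run returns to its start, so emit a `<polygon>` with points (Y-flipped): 137.68,134.63 107.00,129.41 112.22,98.73 142.90,103.95.

Run 4: The run is open, so emit a `<polyline>` with points (Y-flipped): 112.70,136.91 107.91,129.92 96.22,116.89 80.21,99.85 62.48,80.81 45.63,61.80 32.25,44.83 24.93,31.92 26.28,25.10.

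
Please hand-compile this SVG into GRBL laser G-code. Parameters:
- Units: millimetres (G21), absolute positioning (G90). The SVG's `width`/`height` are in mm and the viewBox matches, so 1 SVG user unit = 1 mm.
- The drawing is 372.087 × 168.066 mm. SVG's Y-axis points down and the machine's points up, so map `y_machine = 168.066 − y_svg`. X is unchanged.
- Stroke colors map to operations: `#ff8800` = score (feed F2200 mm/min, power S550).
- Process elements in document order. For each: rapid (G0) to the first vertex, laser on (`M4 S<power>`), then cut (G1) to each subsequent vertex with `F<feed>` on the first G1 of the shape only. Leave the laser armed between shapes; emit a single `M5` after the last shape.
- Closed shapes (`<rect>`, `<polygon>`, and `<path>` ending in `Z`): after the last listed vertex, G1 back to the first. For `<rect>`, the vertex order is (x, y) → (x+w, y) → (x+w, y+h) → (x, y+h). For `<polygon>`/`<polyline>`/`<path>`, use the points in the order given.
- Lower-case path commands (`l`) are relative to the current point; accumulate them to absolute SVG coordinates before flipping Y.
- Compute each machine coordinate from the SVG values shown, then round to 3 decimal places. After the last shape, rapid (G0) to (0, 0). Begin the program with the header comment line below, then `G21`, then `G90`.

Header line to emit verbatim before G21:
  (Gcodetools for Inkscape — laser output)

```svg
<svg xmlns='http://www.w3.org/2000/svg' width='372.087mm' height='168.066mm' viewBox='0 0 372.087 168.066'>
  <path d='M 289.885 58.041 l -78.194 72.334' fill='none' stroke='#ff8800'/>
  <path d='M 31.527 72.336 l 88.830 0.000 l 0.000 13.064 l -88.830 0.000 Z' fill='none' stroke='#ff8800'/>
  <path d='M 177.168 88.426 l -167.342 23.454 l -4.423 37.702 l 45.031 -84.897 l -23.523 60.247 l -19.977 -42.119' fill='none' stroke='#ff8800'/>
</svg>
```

1 u = 1 mm; y_m = 168.066 − y.

[1] `<path>` line segment, #ff8800→score S550 F2200: (289.885,110.025) → (211.691,37.691)

[2] `<path>` rectangle, #ff8800→score S550 F2200: (31.527,95.730) → (120.357,95.730) → (120.357,82.666) → (31.527,82.666) → (31.527,95.730) (closed)

[3] `<path>` open polyline, #ff8800→score S550 F2200: (177.168,79.640) → (9.826,56.186) → (5.403,18.484) → (50.434,103.381) → (26.911,43.134) → (6.934,85.253)

(Gcodetools for Inkscape — laser output)
G21
G90
G0 X289.885 Y110.025
M4 S550
G1 X211.691 Y37.691 F2200
G0 X31.527 Y95.730
M4 S550
G1 X120.357 Y95.730 F2200
G1 X120.357 Y82.666
G1 X31.527 Y82.666
G1 X31.527 Y95.730
G0 X177.168 Y79.640
M4 S550
G1 X9.826 Y56.186 F2200
G1 X5.403 Y18.484
G1 X50.434 Y103.381
G1 X26.911 Y43.134
G1 X6.934 Y85.253
M5
G0 X0.000 Y0.000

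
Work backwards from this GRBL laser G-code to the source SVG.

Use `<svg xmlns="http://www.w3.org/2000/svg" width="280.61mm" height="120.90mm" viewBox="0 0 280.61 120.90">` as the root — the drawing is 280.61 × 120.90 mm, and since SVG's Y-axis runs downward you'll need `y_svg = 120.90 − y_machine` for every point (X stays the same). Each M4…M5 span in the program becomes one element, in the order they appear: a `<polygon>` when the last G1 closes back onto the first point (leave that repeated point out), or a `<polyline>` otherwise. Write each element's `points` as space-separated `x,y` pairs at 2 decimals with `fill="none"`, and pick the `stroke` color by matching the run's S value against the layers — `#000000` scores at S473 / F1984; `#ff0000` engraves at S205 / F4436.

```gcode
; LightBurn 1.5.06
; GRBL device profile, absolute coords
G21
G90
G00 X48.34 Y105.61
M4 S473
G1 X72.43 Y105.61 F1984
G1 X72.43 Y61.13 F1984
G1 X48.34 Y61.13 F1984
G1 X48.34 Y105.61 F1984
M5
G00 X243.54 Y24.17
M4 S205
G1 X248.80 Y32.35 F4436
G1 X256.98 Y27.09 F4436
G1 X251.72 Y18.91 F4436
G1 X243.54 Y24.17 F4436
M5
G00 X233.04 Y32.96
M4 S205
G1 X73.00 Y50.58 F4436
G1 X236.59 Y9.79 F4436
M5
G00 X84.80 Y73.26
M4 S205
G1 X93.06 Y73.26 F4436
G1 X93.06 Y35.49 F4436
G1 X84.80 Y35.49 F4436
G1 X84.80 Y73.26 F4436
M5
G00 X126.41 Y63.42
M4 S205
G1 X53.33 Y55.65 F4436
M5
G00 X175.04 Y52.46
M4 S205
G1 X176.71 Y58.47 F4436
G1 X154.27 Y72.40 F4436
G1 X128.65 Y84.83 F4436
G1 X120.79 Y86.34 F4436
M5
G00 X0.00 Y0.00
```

y_svg = 120.90 − y_m.

[1] S473→`#000000` (score); closed run; points: 48.34,15.29 72.43,15.29 72.43,59.77 48.34,59.77

[2] S205→`#ff0000` (engrave); closed run; points: 243.54,96.73 248.80,88.55 256.98,93.81 251.72,101.99

[3] S205→`#ff0000` (engrave); open run; points: 233.04,87.94 73.00,70.32 236.59,111.11

[4] S205→`#ff0000` (engrave); closed run; points: 84.80,47.64 93.06,47.64 93.06,85.41 84.80,85.41

[5] S205→`#ff0000` (engrave); open run; points: 126.41,57.48 53.33,65.25

[6] S205→`#ff0000` (engrave); open run; points: 175.04,68.44 176.71,62.43 154.27,48.50 128.65,36.07 120.79,34.56

<svg xmlns="http://www.w3.org/2000/svg" width="280.61mm" height="120.90mm" viewBox="0 0 280.61 120.90">
  <polygon points="48.34,15.29 72.43,15.29 72.43,59.77 48.34,59.77" fill="none" stroke="#000000"/>
  <polygon points="243.54,96.73 248.80,88.55 256.98,93.81 251.72,101.99" fill="none" stroke="#ff0000"/>
  <polyline points="233.04,87.94 73.00,70.32 236.59,111.11" fill="none" stroke="#ff0000"/>
  <polygon points="84.80,47.64 93.06,47.64 93.06,85.41 84.80,85.41" fill="none" stroke="#ff0000"/>
  <polyline points="126.41,57.48 53.33,65.25" fill="none" stroke="#ff0000"/>
  <polyline points="175.04,68.44 176.71,62.43 154.27,48.50 128.65,36.07 120.79,34.56" fill="none" stroke="#ff0000"/>
</svg>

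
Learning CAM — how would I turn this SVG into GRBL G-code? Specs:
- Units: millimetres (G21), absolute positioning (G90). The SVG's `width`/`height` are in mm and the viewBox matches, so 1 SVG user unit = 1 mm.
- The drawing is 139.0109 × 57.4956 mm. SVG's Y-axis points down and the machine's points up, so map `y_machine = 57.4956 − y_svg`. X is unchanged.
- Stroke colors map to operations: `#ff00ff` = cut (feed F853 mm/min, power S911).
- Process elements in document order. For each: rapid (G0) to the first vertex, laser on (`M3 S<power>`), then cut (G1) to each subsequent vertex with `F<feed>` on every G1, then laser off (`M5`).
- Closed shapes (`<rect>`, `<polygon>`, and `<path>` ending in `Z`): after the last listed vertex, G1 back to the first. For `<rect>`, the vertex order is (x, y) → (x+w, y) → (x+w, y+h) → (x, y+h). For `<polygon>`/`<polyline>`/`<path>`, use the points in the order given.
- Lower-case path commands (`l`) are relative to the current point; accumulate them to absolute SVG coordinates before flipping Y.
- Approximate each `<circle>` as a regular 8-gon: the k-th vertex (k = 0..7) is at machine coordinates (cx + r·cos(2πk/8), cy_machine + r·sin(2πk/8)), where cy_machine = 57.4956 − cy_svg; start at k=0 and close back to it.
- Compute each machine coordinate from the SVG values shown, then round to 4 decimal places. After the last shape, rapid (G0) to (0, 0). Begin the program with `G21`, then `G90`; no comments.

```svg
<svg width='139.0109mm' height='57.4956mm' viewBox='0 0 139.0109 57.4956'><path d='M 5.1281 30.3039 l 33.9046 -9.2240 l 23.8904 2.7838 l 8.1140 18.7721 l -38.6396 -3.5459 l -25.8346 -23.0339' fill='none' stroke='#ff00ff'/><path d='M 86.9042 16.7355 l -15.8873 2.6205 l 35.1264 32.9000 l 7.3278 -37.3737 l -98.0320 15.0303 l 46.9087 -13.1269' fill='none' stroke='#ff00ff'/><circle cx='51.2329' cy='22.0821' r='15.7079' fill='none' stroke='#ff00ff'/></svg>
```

G21
G90
G0 X5.1281 Y27.1917
M3 S911
G1 X39.0327 Y36.4157 F853
G1 X62.9231 Y33.6319 F853
G1 X71.0371 Y14.8598 F853
G1 X32.3975 Y18.4057 F853
G1 X6.5629 Y41.4396 F853
M5
G0 X86.9042 Y40.7601
M3 S911
G1 X71.0169 Y38.1396 F853
G1 X106.1433 Y5.2396 F853
G1 X113.4711 Y42.6133 F853
G1 X15.4391 Y27.5830 F853
G1 X62.3478 Y40.7099 F853
M5
G0 X66.9408 Y35.4135
M3 S911
G1 X62.3401 Y46.5207 F853
G1 X51.2329 Y51.1214 F853
G1 X40.1257 Y46.5207 F853
G1 X35.5250 Y35.4135 F853
G1 X40.1257 Y24.3063 F853
G1 X51.2329 Y19.7056 F853
G1 X62.3401 Y24.3063 F853
G1 X66.9408 Y35.4135 F853
M5
G0 X0.0000 Y0.0000

Since the viewBox matches the mm dimensions, user units are millimetres directly. The only transform is the Y-flip y_m = 57.4956 − y_svg.

Shape 1 is a open polyline drawn with `<path>`. Its stroke #ff00ff means cut at S911, F853. After flipping Y the toolpath is (5.1281,27.1917) → (39.0327,36.4157) → (62.9231,33.6319) → (71.0371,14.8598) → (32.3975,18.4057) → (6.5629,41.4396).

Shape 2 is a open polyline drawn with `<path>`. Its stroke #ff00ff means cut at S911, F853. After flipping Y the toolpath is (86.9042,40.7601) → (71.0169,38.1396) → (106.1433,5.2396) → (113.4711,42.6133) → (15.4391,27.5830) → (62.3478,40.7099).

Shape 3 is a circle drawn with `<circle>`. Its stroke #ff00ff means cut at S911, F853. After flipping Y the toolpath is (66.9408,35.4135) → (62.3401,46.5207) → (51.2329,51.1214) → (40.1257,46.5207) → (35.5250,35.4135) → (40.1257,24.3063) → (51.2329,19.7056) → (62.3401,24.3063) → (66.9408,35.4135), returning to the start.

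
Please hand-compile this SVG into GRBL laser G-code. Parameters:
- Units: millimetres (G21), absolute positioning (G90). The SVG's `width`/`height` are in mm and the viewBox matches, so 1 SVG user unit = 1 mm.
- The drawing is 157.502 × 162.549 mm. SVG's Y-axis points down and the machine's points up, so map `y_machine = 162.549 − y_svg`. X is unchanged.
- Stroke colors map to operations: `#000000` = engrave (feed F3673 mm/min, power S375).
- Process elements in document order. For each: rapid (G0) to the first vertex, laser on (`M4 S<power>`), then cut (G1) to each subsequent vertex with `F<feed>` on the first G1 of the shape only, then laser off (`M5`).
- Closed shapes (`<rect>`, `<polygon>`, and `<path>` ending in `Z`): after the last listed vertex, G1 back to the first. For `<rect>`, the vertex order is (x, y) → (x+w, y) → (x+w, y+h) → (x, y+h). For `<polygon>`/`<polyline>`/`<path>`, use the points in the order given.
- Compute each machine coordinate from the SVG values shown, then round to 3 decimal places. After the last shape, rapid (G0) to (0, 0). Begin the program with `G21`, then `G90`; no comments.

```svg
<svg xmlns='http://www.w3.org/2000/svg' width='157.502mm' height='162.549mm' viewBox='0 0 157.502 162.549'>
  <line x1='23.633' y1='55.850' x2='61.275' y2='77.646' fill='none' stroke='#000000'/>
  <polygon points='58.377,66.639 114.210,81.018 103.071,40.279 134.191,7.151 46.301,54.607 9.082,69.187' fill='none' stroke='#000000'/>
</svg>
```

G21
G90
G0 X23.633 Y106.699
M4 S375
G1 X61.275 Y84.903 F3673
M5
G0 X58.377 Y95.910
M4 S375
G1 X114.210 Y81.531 F3673
G1 X103.071 Y122.270
G1 X134.191 Y155.398
G1 X46.301 Y107.942
G1 X9.082 Y93.362
G1 X58.377 Y95.910
M5
G0 X0.000 Y0.000

Since the viewBox matches the mm dimensions, user units are millimetres directly. The only transform is the Y-flip y_m = 162.549 − y_svg.

Shape 1 is a line segment drawn with `<line>`. Its stroke #000000 means engrave at S375, F3673. After flipping Y the toolpath is (23.633,106.699) → (61.275,84.903).

Shape 2 is a closed polygon drawn with `<polygon>`. Its stroke #000000 means engrave at S375, F3673. After flipping Y the toolpath is (58.377,95.910) → (114.210,81.531) → (103.071,122.270) → (134.191,155.398) → (46.301,107.942) → (9.082,93.362) → (58.377,95.910), returning to the start.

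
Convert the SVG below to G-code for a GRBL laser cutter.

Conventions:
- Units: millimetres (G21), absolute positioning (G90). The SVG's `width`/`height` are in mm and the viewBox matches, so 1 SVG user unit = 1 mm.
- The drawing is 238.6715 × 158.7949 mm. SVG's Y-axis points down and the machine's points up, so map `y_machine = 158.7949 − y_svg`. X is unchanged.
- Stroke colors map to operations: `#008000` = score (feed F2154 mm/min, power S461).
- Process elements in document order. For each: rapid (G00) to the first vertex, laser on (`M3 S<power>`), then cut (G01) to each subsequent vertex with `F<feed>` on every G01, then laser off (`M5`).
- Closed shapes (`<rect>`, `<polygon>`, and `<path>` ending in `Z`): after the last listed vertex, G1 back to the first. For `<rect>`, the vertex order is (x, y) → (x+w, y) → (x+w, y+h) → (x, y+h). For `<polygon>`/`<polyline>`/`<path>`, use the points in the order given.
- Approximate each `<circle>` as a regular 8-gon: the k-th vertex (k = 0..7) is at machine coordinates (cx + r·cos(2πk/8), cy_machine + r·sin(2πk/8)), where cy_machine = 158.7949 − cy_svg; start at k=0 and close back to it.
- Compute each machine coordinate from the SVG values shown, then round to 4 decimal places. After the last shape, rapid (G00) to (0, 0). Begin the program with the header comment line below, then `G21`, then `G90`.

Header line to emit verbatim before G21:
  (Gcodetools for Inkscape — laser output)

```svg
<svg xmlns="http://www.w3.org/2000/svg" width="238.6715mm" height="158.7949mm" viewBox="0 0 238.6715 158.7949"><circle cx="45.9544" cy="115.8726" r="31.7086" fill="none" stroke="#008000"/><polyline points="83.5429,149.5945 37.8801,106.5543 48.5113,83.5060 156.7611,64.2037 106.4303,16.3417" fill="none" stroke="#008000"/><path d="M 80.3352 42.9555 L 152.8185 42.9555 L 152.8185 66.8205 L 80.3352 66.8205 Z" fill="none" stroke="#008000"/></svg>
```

(Gcodetools for Inkscape — laser output)
G21
G90
G00 X77.6630 Y42.9223
M3 S461
G01 X68.3758 Y65.3437 F2154
G01 X45.9544 Y74.6309 F2154
G01 X23.5330 Y65.3437 F2154
G01 X14.2458 Y42.9223 F2154
G01 X23.5330 Y20.5009 F2154
G01 X45.9544 Y11.2137 F2154
G01 X68.3758 Y20.5009 F2154
G01 X77.6630 Y42.9223 F2154
M5
G00 X83.5429 Y9.2004
M3 S461
G01 X37.8801 Y52.2406 F2154
G01 X48.5113 Y75.2889 F2154
G01 X156.7611 Y94.5912 F2154
G01 X106.4303 Y142.4532 F2154
M5
G00 X80.3352 Y115.8394
M3 S461
G01 X152.8185 Y115.8394 F2154
G01 X152.8185 Y91.9744 F2154
G01 X80.3352 Y91.9744 F2154
G01 X80.3352 Y115.8394 F2154
M5
G00 X0.0000 Y0.0000

1 u = 1 mm; y_m = 158.7949 − y.

[1] `<circle>` circle, #008000→score S461 F2154: (77.6630,42.9223) → (68.3758,65.3437) → (45.9544,74.6309) → (23.5330,65.3437) → (14.2458,42.9223) → (23.5330,20.5009) → (45.9544,11.2137) → (68.3758,20.5009) → (77.6630,42.9223) (closed)

[2] `<polyline>` open polyline, #008000→score S461 F2154: (83.5429,9.2004) → (37.8801,52.2406) → (48.5113,75.2889) → (156.7611,94.5912) → (106.4303,142.4532)

[3] `<path>` rectangle, #008000→score S461 F2154: (80.3352,115.8394) → (152.8185,115.8394) → (152.8185,91.9744) → (80.3352,91.9744) → (80.3352,115.8394) (closed)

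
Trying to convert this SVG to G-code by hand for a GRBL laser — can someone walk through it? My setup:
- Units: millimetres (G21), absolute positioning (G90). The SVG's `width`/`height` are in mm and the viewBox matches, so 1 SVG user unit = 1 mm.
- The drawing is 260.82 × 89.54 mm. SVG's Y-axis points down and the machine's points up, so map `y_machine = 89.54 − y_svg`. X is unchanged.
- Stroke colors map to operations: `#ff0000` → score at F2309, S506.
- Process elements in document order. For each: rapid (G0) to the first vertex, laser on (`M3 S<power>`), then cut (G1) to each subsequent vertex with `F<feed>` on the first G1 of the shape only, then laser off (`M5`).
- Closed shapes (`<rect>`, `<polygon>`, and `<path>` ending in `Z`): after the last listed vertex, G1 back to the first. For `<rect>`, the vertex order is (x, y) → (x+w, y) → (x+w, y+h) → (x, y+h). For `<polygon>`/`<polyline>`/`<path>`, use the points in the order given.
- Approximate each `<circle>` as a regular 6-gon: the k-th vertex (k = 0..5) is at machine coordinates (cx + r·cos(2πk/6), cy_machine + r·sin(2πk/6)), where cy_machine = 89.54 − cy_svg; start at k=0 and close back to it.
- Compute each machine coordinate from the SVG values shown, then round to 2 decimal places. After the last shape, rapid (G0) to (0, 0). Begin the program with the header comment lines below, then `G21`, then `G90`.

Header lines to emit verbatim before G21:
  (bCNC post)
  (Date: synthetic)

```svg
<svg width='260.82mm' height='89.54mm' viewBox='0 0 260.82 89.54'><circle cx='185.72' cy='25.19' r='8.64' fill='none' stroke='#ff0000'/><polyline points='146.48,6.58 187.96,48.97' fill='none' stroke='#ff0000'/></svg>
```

1 u = 1 mm; y_m = 89.54 − y.

[1] `<circle>` circle, #ff0000→score S506 F2309: (194.36,64.35) → (190.04,71.83) → (181.40,71.83) → (177.08,64.35) → (181.40,56.87) → (190.04,56.87) → (194.36,64.35) (closed)

[2] `<polyline>` line segment, #ff0000→score S506 F2309: (146.48,82.96) → (187.96,40.57)

(bCNC post)
(Date: synthetic)
G21
G90
G0 X194.36 Y64.35
M3 S506
G1 X190.04 Y71.83 F2309
G1 X181.40 Y71.83
G1 X177.08 Y64.35
G1 X181.40 Y56.87
G1 X190.04 Y56.87
G1 X194.36 Y64.35
M5
G0 X146.48 Y82.96
M3 S506
G1 X187.96 Y40.57 F2309
M5
G0 X0.00 Y0.00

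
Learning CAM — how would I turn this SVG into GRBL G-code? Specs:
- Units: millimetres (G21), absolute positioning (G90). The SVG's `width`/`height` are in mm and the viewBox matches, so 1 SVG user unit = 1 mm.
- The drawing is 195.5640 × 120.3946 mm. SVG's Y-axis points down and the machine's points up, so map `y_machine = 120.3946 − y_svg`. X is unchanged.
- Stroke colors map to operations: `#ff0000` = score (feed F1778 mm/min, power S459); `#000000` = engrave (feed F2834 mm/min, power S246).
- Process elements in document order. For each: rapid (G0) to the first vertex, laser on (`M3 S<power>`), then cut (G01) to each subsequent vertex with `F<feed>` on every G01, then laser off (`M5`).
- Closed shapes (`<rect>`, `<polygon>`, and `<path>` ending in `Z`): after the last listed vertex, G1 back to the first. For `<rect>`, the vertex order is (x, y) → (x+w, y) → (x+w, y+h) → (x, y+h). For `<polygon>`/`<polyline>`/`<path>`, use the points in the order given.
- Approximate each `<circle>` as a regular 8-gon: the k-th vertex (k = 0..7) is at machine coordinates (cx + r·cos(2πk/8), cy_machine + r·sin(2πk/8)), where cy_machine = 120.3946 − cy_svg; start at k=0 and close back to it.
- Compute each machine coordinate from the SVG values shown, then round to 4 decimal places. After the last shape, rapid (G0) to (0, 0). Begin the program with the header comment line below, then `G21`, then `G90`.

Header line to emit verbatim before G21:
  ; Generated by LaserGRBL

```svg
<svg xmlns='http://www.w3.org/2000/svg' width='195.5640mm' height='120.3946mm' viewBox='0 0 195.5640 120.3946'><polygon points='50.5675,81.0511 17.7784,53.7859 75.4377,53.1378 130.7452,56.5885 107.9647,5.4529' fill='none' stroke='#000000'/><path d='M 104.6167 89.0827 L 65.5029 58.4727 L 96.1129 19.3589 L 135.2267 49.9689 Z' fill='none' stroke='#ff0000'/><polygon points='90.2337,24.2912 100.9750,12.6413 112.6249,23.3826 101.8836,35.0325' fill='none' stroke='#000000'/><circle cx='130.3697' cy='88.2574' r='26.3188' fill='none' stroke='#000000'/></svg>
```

viewBox `0 0 195.5640 120.3946` with mm width/height → 1 unit = 1 mm. Flip: y_m = 120.3946 − y_svg.

**Shape 1** — `<polygon>` closed polygon, stroke `#000000` → engrave (S246, F2834). Machine vertices: (50.5675,39.3435) → (17.7784,66.6087) → (75.4377,67.2568) → (130.7452,63.8061) → (107.9647,114.9417) → (50.5675,39.3435). Closed: final G1 returns to the first vertex.

**Shape 2** — `<path>` regular polygon, stroke `#ff0000` → score (S459, F1778). Machine vertices: (104.6167,31.3119) → (65.5029,61.9219) → (96.1129,101.0357) → (135.2267,70.4257) → (104.6167,31.3119). Closed: final G1 returns to the first vertex.

**Shape 3** — `<polygon>` regular polygon, stroke `#000000` → engrave (S246, F2834). Machine vertices: (90.2337,96.1034) → (100.9750,107.7533) → (112.6249,97.0120) → (101.8836,85.3621) → (90.2337,96.1034). Closed: final G1 returns to the first vertex.

**Shape 4** — `<circle>` circle, stroke `#000000` → engrave (S246, F2834). Machine vertices: (156.6885,32.1372) → (148.9799,50.7474) → (130.3697,58.4560) → (111.7595,50.7474) → (104.0509,32.1372) → (111.7595,13.5270) → (130.3697,5.8184) → (148.9799,13.5270) → (156.6885,32.1372). Closed: final G1 returns to the first vertex.

; Generated by LaserGRBL
G21
G90
G0 X50.5675 Y39.3435
M3 S246
G01 X17.7784 Y66.6087 F2834
G01 X75.4377 Y67.2568 F2834
G01 X130.7452 Y63.8061 F2834
G01 X107.9647 Y114.9417 F2834
G01 X50.5675 Y39.3435 F2834
M5
G0 X104.6167 Y31.3119
M3 S459
G01 X65.5029 Y61.9219 F1778
G01 X96.1129 Y101.0357 F1778
G01 X135.2267 Y70.4257 F1778
G01 X104.6167 Y31.3119 F1778
M5
G0 X90.2337 Y96.1034
M3 S246
G01 X100.9750 Y107.7533 F2834
G01 X112.6249 Y97.0120 F2834
G01 X101.8836 Y85.3621 F2834
G01 X90.2337 Y96.1034 F2834
M5
G0 X156.6885 Y32.1372
M3 S246
G01 X148.9799 Y50.7474 F2834
G01 X130.3697 Y58.4560 F2834
G01 X111.7595 Y50.7474 F2834
G01 X104.0509 Y32.1372 F2834
G01 X111.7595 Y13.5270 F2834
G01 X130.3697 Y5.8184 F2834
G01 X148.9799 Y13.5270 F2834
G01 X156.6885 Y32.1372 F2834
M5
G0 X0.0000 Y0.0000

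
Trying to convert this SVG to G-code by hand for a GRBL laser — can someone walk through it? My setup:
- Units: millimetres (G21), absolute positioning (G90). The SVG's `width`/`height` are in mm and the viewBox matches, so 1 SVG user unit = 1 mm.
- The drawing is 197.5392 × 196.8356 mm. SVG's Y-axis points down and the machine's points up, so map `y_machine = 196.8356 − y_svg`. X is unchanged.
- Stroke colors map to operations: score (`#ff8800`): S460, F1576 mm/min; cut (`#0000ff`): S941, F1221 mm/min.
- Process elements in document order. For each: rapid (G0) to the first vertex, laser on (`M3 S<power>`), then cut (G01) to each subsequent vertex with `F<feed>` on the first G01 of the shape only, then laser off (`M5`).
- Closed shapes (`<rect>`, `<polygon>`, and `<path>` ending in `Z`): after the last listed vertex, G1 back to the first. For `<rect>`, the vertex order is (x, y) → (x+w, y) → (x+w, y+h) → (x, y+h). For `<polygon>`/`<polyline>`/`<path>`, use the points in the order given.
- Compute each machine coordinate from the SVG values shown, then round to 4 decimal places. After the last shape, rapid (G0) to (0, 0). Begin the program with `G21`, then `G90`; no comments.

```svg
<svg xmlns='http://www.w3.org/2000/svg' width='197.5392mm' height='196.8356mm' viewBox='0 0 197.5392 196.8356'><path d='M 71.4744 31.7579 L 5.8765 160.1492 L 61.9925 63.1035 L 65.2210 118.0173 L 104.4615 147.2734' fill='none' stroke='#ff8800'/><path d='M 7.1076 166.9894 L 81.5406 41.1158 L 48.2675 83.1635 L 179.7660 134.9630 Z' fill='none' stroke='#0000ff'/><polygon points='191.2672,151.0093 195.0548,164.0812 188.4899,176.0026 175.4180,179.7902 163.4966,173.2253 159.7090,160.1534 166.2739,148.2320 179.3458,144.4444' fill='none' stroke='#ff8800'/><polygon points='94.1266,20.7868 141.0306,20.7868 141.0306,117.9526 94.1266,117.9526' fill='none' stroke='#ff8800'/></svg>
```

Since the viewBox matches the mm dimensions, user units are millimetres directly. The only transform is the Y-flip y_m = 196.8356 − y_svg.

Shape 1 is a open polyline drawn with `<path>`. Its stroke #ff8800 means score at S460, F1576. After flipping Y the toolpath is (71.4744,165.0777) → (5.8765,36.6864) → (61.9925,133.7321) → (65.2210,78.8183) → (104.4615,49.5622).

Shape 2 is a closed polygon drawn with `<path>`. Its stroke #0000ff means cut at S941, F1221. After flipping Y the toolpath is (7.1076,29.8462) → (81.5406,155.7198) → (48.2675,113.6721) → (179.7660,61.8726) → (7.1076,29.8462), returning to the start.

Shape 3 is a regular polygon drawn with `<polygon>`. Its stroke #ff8800 means score at S460, F1576. After flipping Y the toolpath is (191.2672,45.8263) → (195.0548,32.7544) → (188.4899,20.8330) → (175.4180,17.0454) → (163.4966,23.6103) → (159.7090,36.6822) → (166.2739,48.6036) → (179.3458,52.3912) → (191.2672,45.8263), returning to the start.

Shape 4 is a rectangle drawn with `<polygon>`. Its stroke #ff8800 means score at S460, F1576. After flipping Y the toolpath is (94.1266,176.0488) → (141.0306,176.0488) → (141.0306,78.8830) → (94.1266,78.8830) → (94.1266,176.0488), returning to the start.

G21
G90
G0 X71.4744 Y165.0777
M3 S460
G01 X5.8765 Y36.6864 F1576
G01 X61.9925 Y133.7321
G01 X65.2210 Y78.8183
G01 X104.4615 Y49.5622
M5
G0 X7.1076 Y29.8462
M3 S941
G01 X81.5406 Y155.7198 F1221
G01 X48.2675 Y113.6721
G01 X179.7660 Y61.8726
G01 X7.1076 Y29.8462
M5
G0 X191.2672 Y45.8263
M3 S460
G01 X195.0548 Y32.7544 F1576
G01 X188.4899 Y20.8330
G01 X175.4180 Y17.0454
G01 X163.4966 Y23.6103
G01 X159.7090 Y36.6822
G01 X166.2739 Y48.6036
G01 X179.3458 Y52.3912
G01 X191.2672 Y45.8263
M5
G0 X94.1266 Y176.0488
M3 S460
G01 X141.0306 Y176.0488 F1576
G01 X141.0306 Y78.8830
G01 X94.1266 Y78.8830
G01 X94.1266 Y176.0488
M5
G0 X0.0000 Y0.0000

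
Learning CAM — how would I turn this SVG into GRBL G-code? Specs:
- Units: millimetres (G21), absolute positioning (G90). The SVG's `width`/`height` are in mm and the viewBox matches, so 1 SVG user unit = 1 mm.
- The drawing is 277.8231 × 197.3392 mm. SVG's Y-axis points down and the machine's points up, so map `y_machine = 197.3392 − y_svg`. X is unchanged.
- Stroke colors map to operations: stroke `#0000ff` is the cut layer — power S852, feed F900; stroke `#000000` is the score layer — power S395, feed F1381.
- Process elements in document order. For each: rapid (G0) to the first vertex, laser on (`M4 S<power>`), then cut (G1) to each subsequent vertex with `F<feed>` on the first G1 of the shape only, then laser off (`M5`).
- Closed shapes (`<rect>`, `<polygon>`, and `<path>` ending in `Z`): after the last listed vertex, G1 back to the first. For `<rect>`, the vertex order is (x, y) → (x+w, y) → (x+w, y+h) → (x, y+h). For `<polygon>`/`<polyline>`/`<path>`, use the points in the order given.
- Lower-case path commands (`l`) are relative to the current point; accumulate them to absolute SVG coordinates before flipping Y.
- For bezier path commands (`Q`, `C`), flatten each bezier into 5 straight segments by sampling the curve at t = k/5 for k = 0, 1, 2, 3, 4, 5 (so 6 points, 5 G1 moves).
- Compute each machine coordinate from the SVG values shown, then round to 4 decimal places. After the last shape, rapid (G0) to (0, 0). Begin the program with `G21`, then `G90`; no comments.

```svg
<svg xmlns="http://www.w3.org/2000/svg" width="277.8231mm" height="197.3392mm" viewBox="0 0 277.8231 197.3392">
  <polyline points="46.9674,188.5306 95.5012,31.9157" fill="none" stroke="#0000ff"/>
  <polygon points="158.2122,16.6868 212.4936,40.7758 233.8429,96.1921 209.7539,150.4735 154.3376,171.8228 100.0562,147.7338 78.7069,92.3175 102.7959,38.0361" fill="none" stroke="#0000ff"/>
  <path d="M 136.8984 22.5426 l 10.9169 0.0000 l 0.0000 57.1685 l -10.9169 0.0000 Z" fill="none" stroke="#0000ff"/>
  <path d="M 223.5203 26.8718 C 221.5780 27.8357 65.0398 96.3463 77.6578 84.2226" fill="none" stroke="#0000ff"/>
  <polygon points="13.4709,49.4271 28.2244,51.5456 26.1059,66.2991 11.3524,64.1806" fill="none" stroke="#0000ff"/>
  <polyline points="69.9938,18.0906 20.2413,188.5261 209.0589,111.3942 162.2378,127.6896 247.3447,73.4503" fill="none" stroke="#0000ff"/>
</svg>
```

Since the viewBox matches the mm dimensions, user units are millimetres directly. The only transform is the Y-flip y_m = 197.3392 − y_svg.

Shape 1 is a line segment drawn with `<polyline>`. Its stroke #0000ff means cut at S852, F900. After flipping Y the toolpath is (46.9674,8.8086) → (95.5012,165.4235).

Shape 2 is a regular polygon drawn with `<polygon>`. Its stroke #0000ff means cut at S852, F900. After flipping Y the toolpath is (158.2122,180.6524) → (212.4936,156.5634) → (233.8429,101.1471) → (209.7539,46.8657) → (154.3376,25.5164) → (100.0562,49.6054) → (78.7069,105.0217) → (102.7959,159.3031) → (158.2122,180.6524), returning to the start.

Shape 3 is a rectangle drawn with `<path>`. Its stroke #0000ff means cut at S852, F900. After flipping Y the toolpath is (136.8984,174.7966) → (147.8153,174.7966) → (147.8153,117.6281) → (136.8984,117.6281) → (136.8984,174.7966), returning to the start.

Shape 4 is a cubic bezier drawn with `<path>`. Its stroke #0000ff means cut at S852, F900. After flipping Y the toolpath is (223.5203,170.4674) → (206.3934,162.9689) → (167.7036,146.3719) → (122.9910,127.7890) → (87.7957,114.3330) → (77.6578,113.1166).

Shape 5 is a regular polygon drawn with `<polygon>`. Its stroke #0000ff means cut at S852, F900. After flipping Y the toolpath is (13.4709,147.9121) → (28.2244,145.7936) → (26.1059,131.0401) → (11.3524,133.1586) → (13.4709,147.9121), returning to the start.

Shape 6 is a open polyline drawn with `<polyline>`. Its stroke #0000ff means cut at S852, F900. After flipping Y the toolpath is (69.9938,179.2486) → (20.2413,8.8131) → (209.0589,85.9450) → (162.2378,69.6496) → (247.3447,123.8889).

G21
G90
G0 X46.9674 Y8.8086
M4 S852
G1 X95.5012 Y165.4235 F900
M5
G0 X158.2122 Y180.6524
M4 S852
G1 X212.4936 Y156.5634 F900
G1 X233.8429 Y101.1471
G1 X209.7539 Y46.8657
G1 X154.3376 Y25.5164
G1 X100.0562 Y49.6054
G1 X78.7069 Y105.0217
G1 X102.7959 Y159.3031
G1 X158.2122 Y180.6524
M5
G0 X136.8984 Y174.7966
M4 S852
G1 X147.8153 Y174.7966 F900
G1 X147.8153 Y117.6281
G1 X136.8984 Y117.6281
G1 X136.8984 Y174.7966
M5
G0 X223.5203 Y170.4674
M4 S852
G1 X206.3934 Y162.9689 F900
G1 X167.7036 Y146.3719
G1 X122.9910 Y127.7890
G1 X87.7957 Y114.3330
G1 X77.6578 Y113.1166
M5
G0 X13.4709 Y147.9121
M4 S852
G1 X28.2244 Y145.7936 F900
G1 X26.1059 Y131.0401
G1 X11.3524 Y133.1586
G1 X13.4709 Y147.9121
M5
G0 X69.9938 Y179.2486
M4 S852
G1 X20.2413 Y8.8131 F900
G1 X209.0589 Y85.9450
G1 X162.2378 Y69.6496
G1 X247.3447 Y123.8889
M5
G0 X0.0000 Y0.0000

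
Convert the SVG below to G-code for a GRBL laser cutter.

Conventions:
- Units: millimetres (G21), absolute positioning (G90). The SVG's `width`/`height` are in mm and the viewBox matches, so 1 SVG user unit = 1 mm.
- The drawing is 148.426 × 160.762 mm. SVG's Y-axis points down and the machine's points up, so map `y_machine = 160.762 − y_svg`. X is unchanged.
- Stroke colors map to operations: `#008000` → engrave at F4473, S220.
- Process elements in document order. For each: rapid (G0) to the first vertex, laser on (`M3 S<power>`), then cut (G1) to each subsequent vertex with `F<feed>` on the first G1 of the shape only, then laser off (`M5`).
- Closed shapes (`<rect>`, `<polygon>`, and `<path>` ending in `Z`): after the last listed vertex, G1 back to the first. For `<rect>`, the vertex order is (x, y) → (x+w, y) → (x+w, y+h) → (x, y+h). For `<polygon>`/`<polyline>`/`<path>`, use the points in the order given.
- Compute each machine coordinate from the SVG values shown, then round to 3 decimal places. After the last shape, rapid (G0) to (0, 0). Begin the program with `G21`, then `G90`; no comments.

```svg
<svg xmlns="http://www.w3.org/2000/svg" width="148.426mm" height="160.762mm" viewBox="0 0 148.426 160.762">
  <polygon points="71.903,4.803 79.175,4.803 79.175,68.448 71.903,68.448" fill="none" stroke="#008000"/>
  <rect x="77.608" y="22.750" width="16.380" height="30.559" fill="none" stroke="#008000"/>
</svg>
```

G21
G90
G0 X71.903 Y155.959
M3 S220
G1 X79.175 Y155.959 F4473
G1 X79.175 Y92.314
G1 X71.903 Y92.314
G1 X71.903 Y155.959
M5
G0 X77.608 Y138.012
M3 S220
G1 X93.988 Y138.012 F4473
G1 X93.988 Y107.453
G1 X77.608 Y107.453
G1 X77.608 Y138.012
M5
G0 X0.000 Y0.000

viewBox `0 0 148.426 160.762` with mm width/height → 1 unit = 1 mm. Flip: y_m = 160.762 − y_svg.

**Shape 1** — `<polygon>` rectangle, stroke `#008000` → engrave (S220, F4473). Machine vertices: (71.903,155.959) → (79.175,155.959) → (79.175,92.314) → (71.903,92.314) → (71.903,155.959). Closed: final G1 returns to the first vertex.

**Shape 2** — `<rect>` rectangle, stroke `#008000` → engrave (S220, F4473). Machine vertices: (77.608,138.012) → (93.988,138.012) → (93.988,107.453) → (77.608,107.453) → (77.608,138.012). Closed: final G1 returns to the first vertex.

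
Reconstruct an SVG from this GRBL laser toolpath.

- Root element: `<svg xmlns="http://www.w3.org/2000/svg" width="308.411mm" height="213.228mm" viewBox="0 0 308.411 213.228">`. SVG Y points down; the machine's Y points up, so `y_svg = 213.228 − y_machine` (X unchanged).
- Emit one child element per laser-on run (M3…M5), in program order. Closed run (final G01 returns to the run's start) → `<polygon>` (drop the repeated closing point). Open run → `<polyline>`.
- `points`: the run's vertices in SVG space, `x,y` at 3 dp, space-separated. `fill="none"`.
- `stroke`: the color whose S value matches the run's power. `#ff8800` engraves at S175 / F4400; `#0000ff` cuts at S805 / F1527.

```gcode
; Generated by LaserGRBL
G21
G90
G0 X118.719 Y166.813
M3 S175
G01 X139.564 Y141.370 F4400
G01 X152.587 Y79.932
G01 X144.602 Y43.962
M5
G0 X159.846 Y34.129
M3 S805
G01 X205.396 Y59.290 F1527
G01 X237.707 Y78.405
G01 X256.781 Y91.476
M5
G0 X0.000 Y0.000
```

<svg xmlns="http://www.w3.org/2000/svg" width="308.411mm" height="213.228mm" viewBox="0 0 308.411 213.228">
  <polyline points="118.719,46.415 139.564,71.858 152.587,133.296 144.602,169.266" fill="none" stroke="#ff8800"/>
  <polyline points="159.846,179.099 205.396,153.938 237.707,134.823 256.781,121.752" fill="none" stroke="#0000ff"/>
</svg>

y_svg = 213.228 − y_m.

[1] S175→`#ff8800` (engrave); open run; points: 118.719,46.415 139.564,71.858 152.587,133.296 144.602,169.266

[2] S805→`#0000ff` (cut); open run; points: 159.846,179.099 205.396,153.938 237.707,134.823 256.781,121.752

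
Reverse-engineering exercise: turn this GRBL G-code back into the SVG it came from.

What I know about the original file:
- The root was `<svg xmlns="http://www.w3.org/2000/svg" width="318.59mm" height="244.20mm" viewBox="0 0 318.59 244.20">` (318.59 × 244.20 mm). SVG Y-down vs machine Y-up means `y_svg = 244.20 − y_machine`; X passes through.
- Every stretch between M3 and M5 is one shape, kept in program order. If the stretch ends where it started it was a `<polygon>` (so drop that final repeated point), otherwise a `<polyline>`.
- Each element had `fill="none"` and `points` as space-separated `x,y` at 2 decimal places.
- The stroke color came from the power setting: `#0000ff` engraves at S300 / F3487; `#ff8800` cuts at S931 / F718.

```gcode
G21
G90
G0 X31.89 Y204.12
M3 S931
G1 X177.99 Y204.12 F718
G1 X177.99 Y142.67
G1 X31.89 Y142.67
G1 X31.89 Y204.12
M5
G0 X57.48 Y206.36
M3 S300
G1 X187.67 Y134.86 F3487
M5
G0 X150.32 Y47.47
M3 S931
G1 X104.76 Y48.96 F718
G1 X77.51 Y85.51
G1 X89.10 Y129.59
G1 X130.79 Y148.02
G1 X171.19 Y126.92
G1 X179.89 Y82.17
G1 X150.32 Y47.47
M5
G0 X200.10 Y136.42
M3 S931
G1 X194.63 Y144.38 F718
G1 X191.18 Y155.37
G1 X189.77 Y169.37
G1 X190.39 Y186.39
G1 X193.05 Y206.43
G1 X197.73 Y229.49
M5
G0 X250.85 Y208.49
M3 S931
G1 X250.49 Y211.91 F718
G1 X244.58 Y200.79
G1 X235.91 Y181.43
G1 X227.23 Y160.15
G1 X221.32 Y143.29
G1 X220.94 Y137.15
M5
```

<svg xmlns="http://www.w3.org/2000/svg" width="318.59mm" height="244.20mm" viewBox="0 0 318.59 244.20">
  <polygon points="31.89,40.08 177.99,40.08 177.99,101.53 31.89,101.53" fill="none" stroke="#ff8800"/>
  <polyline points="57.48,37.84 187.67,109.34" fill="none" stroke="#0000ff"/>
  <polygon points="150.32,196.73 104.76,195.24 77.51,158.69 89.10,114.61 130.79,96.18 171.19,117.28 179.89,162.03" fill="none" stroke="#ff8800"/>
  <polyline points="200.10,107.78 194.63,99.82 191.18,88.83 189.77,74.83 190.39,57.81 193.05,37.77 197.73,14.71" fill="none" stroke="#ff8800"/>
  <polyline points="250.85,35.71 250.49,32.29 244.58,43.41 235.91,62.77 227.23,84.05 221.32,100.91 220.94,107.05" fill="none" stroke="#ff8800"/>
</svg>

Machine Y-up, SVG Y-down with viewBox height 244.20, so y_svg = 244.20 − y_machine; X carries over.

Run 1: power S931 maps to stroke `#ff8800` (cut). The run returns to its start, so emit a `<polygon>` with points (Y-flipped): 31.89,40.08 177.99,40.08 177.99,101.53 31.89,101.53.

Run 2: power S300 maps to stroke `#0000ff` (engrave). The run is open, so emit a `<polyline>` with points (Y-flipped): 57.48,37.84 187.67,109.34.

Run 3: the run's S931 means `#ff8800` (cut). The run returns to its start, so emit a `<polygon>` with points (Y-flipped): 150.32,196.73 104.76,195.24 77.51,158.69 89.10,114.61 130.79,96.18 171.19,117.28 179.89,162.03.

Run 4: power S931 maps to stroke `#ff8800` (cut). The run is open, so emit a `<polyline>` with points (Y-flipped): 200.10,107.78 194.63,99.82 191.18,88.83 189.77,74.83 190.39,57.81 193.05,37.77 197.73,14.71.

Run 5: S931 ⇒ cut layer `#ff8800`. The run is open, so emit a `<polyline>` with points (Y-flipped): 250.85,35.71 250.49,32.29 244.58,43.41 235.91,62.77 227.23,84.05 221.32,100.91 220.94,107.05.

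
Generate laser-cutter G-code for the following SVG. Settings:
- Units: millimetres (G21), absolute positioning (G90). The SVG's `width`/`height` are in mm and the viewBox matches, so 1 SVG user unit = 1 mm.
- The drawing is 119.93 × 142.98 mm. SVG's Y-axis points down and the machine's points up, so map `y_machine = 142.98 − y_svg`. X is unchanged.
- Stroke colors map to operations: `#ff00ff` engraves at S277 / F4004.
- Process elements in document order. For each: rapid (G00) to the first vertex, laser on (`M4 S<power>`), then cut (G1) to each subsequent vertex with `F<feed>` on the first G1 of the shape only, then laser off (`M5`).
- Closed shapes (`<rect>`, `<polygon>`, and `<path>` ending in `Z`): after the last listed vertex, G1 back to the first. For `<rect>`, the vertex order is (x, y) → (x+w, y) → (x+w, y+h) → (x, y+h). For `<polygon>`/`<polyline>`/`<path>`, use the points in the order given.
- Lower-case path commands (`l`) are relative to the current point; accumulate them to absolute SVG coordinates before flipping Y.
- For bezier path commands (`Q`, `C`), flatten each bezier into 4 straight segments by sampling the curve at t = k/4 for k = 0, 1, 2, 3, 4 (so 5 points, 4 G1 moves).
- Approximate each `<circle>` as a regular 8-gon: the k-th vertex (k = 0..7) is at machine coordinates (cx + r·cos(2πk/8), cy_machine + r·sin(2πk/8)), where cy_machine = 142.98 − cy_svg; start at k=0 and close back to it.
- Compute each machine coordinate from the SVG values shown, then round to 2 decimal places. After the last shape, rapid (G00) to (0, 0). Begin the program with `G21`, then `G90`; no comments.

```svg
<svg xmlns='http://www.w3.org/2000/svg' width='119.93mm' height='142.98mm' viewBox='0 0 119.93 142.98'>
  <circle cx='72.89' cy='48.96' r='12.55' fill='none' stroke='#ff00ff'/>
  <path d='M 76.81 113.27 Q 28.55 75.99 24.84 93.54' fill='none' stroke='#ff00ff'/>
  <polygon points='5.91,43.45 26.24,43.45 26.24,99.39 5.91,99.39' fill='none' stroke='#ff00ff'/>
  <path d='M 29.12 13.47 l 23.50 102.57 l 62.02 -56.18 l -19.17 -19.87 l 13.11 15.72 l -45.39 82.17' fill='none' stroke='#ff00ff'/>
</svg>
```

G21
G90
G00 X85.44 Y94.02
M4 S277
G1 X81.76 Y102.89 F4004
G1 X72.89 Y106.57
G1 X64.02 Y102.89
G1 X60.34 Y94.02
G1 X64.02 Y85.15
G1 X72.89 Y81.47
G1 X81.76 Y85.15
G1 X85.44 Y94.02
M5
G00 X76.81 Y29.71
M4 S277
G1 X55.46 Y44.92 F4004
G1 X39.69 Y53.28
G1 X29.48 Y54.79
G1 X24.84 Y49.44
M5
G00 X5.91 Y99.53
M4 S277
G1 X26.24 Y99.53 F4004
G1 X26.24 Y43.59
G1 X5.91 Y43.59
G1 X5.91 Y99.53
M5
G00 X29.12 Y129.51
M4 S277
G1 X52.62 Y26.94 F4004
G1 X114.64 Y83.12
G1 X95.47 Y102.99
G1 X108.58 Y87.27
G1 X63.19 Y5.10
M5
G00 X0.00 Y0.00

viewBox `0 0 119.93 142.98` with mm width/height → 1 unit = 1 mm. Flip: y_m = 142.98 − y_svg.

**Shape 1** — `<circle>` circle, stroke `#ff00ff` → engrave (S277, F4004). Machine vertices: (85.44,94.02) → (81.76,102.89) → (72.89,106.57) → (64.02,102.89) → (60.34,94.02) → (64.02,85.15) → (72.89,81.47) → (81.76,85.15) → (85.44,94.02). Closed: final G1 returns to the first vertex.

**Shape 2** — `<path>` quadratic bezier, stroke `#ff00ff` → engrave (S277, F4004). Control points (SVG): P0=(76.81,113.27), P1=(28.55,75.99), P2=(24.84,93.54); sampled at t=k/4. Machine vertices: (76.81,29.71) → (55.46,44.92) → (39.69,53.28) → (29.48,54.79) → (24.84,49.44). Open path.

**Shape 3** — `<polygon>` rectangle, stroke `#ff00ff` → engrave (S277, F4004). Machine vertices: (5.91,99.53) → (26.24,99.53) → (26.24,43.59) → (5.91,43.59) → (5.91,99.53). Closed: final G1 returns to the first vertex.

**Shape 4** — `<path>` open polyline, stroke `#ff00ff` → engrave (S277, F4004). Machine vertices: (29.12,129.51) → (52.62,26.94) → (114.64,83.12) → (95.47,102.99) → (108.58,87.27) → (63.19,5.10). Open path.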